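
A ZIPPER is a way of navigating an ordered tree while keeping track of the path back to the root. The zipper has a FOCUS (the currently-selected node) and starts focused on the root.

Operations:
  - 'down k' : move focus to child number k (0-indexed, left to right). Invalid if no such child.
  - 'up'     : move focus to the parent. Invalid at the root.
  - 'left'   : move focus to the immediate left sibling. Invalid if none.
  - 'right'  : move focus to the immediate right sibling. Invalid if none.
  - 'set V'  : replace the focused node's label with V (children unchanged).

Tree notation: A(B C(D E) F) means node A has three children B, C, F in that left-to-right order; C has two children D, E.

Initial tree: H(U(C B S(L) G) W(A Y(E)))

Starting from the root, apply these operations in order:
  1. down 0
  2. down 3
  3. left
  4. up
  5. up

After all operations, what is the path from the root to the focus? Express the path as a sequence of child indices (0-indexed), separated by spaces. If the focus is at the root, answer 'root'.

Step 1 (down 0): focus=U path=0 depth=1 children=['C', 'B', 'S', 'G'] left=[] right=['W'] parent=H
Step 2 (down 3): focus=G path=0/3 depth=2 children=[] left=['C', 'B', 'S'] right=[] parent=U
Step 3 (left): focus=S path=0/2 depth=2 children=['L'] left=['C', 'B'] right=['G'] parent=U
Step 4 (up): focus=U path=0 depth=1 children=['C', 'B', 'S', 'G'] left=[] right=['W'] parent=H
Step 5 (up): focus=H path=root depth=0 children=['U', 'W'] (at root)

Answer: root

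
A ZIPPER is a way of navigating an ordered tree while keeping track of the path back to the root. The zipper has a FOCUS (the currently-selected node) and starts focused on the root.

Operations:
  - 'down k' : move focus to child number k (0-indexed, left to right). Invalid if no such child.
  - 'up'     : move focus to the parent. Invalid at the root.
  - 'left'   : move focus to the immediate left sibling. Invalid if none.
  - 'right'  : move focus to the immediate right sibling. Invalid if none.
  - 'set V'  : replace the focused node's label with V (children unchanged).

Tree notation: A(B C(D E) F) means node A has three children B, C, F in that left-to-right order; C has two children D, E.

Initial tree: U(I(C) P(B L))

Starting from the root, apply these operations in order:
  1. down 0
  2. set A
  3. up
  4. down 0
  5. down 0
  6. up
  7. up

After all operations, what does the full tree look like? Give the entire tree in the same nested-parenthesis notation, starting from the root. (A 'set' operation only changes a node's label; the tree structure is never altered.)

Step 1 (down 0): focus=I path=0 depth=1 children=['C'] left=[] right=['P'] parent=U
Step 2 (set A): focus=A path=0 depth=1 children=['C'] left=[] right=['P'] parent=U
Step 3 (up): focus=U path=root depth=0 children=['A', 'P'] (at root)
Step 4 (down 0): focus=A path=0 depth=1 children=['C'] left=[] right=['P'] parent=U
Step 5 (down 0): focus=C path=0/0 depth=2 children=[] left=[] right=[] parent=A
Step 6 (up): focus=A path=0 depth=1 children=['C'] left=[] right=['P'] parent=U
Step 7 (up): focus=U path=root depth=0 children=['A', 'P'] (at root)

Answer: U(A(C) P(B L))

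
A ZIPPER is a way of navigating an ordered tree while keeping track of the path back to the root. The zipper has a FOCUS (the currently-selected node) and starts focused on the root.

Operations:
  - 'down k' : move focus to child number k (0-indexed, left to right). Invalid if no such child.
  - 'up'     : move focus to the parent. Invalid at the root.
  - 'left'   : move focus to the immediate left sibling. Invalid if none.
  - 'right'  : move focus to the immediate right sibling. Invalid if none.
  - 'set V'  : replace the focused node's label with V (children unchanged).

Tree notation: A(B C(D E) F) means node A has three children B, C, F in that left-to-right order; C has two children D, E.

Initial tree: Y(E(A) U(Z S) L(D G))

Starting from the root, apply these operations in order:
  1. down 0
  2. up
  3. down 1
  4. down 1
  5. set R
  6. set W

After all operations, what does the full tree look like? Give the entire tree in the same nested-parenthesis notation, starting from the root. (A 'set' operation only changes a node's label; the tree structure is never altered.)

Step 1 (down 0): focus=E path=0 depth=1 children=['A'] left=[] right=['U', 'L'] parent=Y
Step 2 (up): focus=Y path=root depth=0 children=['E', 'U', 'L'] (at root)
Step 3 (down 1): focus=U path=1 depth=1 children=['Z', 'S'] left=['E'] right=['L'] parent=Y
Step 4 (down 1): focus=S path=1/1 depth=2 children=[] left=['Z'] right=[] parent=U
Step 5 (set R): focus=R path=1/1 depth=2 children=[] left=['Z'] right=[] parent=U
Step 6 (set W): focus=W path=1/1 depth=2 children=[] left=['Z'] right=[] parent=U

Answer: Y(E(A) U(Z W) L(D G))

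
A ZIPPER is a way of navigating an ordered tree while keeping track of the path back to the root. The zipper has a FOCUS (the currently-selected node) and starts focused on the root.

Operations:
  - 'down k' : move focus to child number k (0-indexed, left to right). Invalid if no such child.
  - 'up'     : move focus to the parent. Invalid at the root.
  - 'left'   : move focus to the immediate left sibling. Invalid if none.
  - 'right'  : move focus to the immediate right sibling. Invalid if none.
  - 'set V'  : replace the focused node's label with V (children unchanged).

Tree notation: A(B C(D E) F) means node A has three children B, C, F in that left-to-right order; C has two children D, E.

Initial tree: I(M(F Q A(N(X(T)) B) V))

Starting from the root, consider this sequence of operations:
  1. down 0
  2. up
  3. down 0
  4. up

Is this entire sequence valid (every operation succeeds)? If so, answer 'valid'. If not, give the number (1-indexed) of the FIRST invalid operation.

Step 1 (down 0): focus=M path=0 depth=1 children=['F', 'Q', 'A', 'V'] left=[] right=[] parent=I
Step 2 (up): focus=I path=root depth=0 children=['M'] (at root)
Step 3 (down 0): focus=M path=0 depth=1 children=['F', 'Q', 'A', 'V'] left=[] right=[] parent=I
Step 4 (up): focus=I path=root depth=0 children=['M'] (at root)

Answer: valid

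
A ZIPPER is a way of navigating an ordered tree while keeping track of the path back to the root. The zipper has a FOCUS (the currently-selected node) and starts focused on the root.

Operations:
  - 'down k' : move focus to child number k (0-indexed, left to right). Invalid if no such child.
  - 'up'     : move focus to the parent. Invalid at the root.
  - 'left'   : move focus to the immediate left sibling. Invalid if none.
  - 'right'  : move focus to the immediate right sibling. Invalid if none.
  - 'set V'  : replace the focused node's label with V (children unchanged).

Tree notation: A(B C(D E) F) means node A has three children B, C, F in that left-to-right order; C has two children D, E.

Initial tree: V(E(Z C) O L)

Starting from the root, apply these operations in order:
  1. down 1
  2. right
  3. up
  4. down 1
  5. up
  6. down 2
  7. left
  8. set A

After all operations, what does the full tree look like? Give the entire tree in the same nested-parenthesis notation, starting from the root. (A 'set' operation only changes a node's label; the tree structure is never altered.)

Step 1 (down 1): focus=O path=1 depth=1 children=[] left=['E'] right=['L'] parent=V
Step 2 (right): focus=L path=2 depth=1 children=[] left=['E', 'O'] right=[] parent=V
Step 3 (up): focus=V path=root depth=0 children=['E', 'O', 'L'] (at root)
Step 4 (down 1): focus=O path=1 depth=1 children=[] left=['E'] right=['L'] parent=V
Step 5 (up): focus=V path=root depth=0 children=['E', 'O', 'L'] (at root)
Step 6 (down 2): focus=L path=2 depth=1 children=[] left=['E', 'O'] right=[] parent=V
Step 7 (left): focus=O path=1 depth=1 children=[] left=['E'] right=['L'] parent=V
Step 8 (set A): focus=A path=1 depth=1 children=[] left=['E'] right=['L'] parent=V

Answer: V(E(Z C) A L)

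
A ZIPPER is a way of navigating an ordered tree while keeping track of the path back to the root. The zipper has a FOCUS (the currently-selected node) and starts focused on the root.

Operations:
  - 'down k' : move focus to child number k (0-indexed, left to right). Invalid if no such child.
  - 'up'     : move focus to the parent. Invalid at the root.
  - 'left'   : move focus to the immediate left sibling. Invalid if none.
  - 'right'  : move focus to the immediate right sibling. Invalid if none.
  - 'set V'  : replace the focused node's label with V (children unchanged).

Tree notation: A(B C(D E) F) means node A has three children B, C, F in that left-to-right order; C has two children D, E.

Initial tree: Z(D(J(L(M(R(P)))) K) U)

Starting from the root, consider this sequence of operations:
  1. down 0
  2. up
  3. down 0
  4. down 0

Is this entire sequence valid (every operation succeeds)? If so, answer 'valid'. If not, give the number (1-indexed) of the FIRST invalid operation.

Step 1 (down 0): focus=D path=0 depth=1 children=['J', 'K'] left=[] right=['U'] parent=Z
Step 2 (up): focus=Z path=root depth=0 children=['D', 'U'] (at root)
Step 3 (down 0): focus=D path=0 depth=1 children=['J', 'K'] left=[] right=['U'] parent=Z
Step 4 (down 0): focus=J path=0/0 depth=2 children=['L'] left=[] right=['K'] parent=D

Answer: valid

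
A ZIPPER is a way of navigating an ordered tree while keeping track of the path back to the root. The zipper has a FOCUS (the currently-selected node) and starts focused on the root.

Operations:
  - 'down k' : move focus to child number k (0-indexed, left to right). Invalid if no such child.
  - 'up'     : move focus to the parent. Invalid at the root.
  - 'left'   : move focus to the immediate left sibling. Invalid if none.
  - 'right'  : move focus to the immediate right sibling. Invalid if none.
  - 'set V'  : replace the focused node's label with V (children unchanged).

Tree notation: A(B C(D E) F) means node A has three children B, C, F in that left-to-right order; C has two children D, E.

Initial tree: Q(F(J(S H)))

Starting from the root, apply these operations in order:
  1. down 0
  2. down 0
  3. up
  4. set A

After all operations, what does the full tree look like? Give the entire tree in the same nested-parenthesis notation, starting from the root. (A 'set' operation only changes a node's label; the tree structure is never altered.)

Step 1 (down 0): focus=F path=0 depth=1 children=['J'] left=[] right=[] parent=Q
Step 2 (down 0): focus=J path=0/0 depth=2 children=['S', 'H'] left=[] right=[] parent=F
Step 3 (up): focus=F path=0 depth=1 children=['J'] left=[] right=[] parent=Q
Step 4 (set A): focus=A path=0 depth=1 children=['J'] left=[] right=[] parent=Q

Answer: Q(A(J(S H)))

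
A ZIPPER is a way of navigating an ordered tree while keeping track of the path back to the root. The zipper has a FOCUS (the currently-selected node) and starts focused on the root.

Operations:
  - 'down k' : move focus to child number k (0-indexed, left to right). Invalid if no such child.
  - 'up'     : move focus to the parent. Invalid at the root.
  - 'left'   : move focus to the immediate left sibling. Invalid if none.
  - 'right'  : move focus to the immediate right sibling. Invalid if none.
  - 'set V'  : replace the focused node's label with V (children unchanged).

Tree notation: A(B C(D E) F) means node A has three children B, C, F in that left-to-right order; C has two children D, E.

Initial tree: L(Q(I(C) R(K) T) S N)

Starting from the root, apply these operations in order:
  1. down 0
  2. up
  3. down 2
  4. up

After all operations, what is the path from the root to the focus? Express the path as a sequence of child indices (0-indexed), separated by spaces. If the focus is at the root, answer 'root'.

Step 1 (down 0): focus=Q path=0 depth=1 children=['I', 'R', 'T'] left=[] right=['S', 'N'] parent=L
Step 2 (up): focus=L path=root depth=0 children=['Q', 'S', 'N'] (at root)
Step 3 (down 2): focus=N path=2 depth=1 children=[] left=['Q', 'S'] right=[] parent=L
Step 4 (up): focus=L path=root depth=0 children=['Q', 'S', 'N'] (at root)

Answer: root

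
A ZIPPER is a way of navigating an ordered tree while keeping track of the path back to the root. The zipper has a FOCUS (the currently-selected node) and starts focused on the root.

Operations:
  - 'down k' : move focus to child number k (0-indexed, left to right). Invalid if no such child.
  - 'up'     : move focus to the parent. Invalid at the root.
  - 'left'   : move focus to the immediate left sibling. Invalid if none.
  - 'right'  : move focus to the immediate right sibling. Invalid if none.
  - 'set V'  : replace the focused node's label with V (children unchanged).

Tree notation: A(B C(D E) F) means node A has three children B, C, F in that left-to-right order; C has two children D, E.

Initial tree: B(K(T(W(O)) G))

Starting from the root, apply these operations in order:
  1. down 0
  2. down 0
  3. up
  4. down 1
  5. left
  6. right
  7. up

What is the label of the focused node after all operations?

Answer: K

Derivation:
Step 1 (down 0): focus=K path=0 depth=1 children=['T', 'G'] left=[] right=[] parent=B
Step 2 (down 0): focus=T path=0/0 depth=2 children=['W'] left=[] right=['G'] parent=K
Step 3 (up): focus=K path=0 depth=1 children=['T', 'G'] left=[] right=[] parent=B
Step 4 (down 1): focus=G path=0/1 depth=2 children=[] left=['T'] right=[] parent=K
Step 5 (left): focus=T path=0/0 depth=2 children=['W'] left=[] right=['G'] parent=K
Step 6 (right): focus=G path=0/1 depth=2 children=[] left=['T'] right=[] parent=K
Step 7 (up): focus=K path=0 depth=1 children=['T', 'G'] left=[] right=[] parent=B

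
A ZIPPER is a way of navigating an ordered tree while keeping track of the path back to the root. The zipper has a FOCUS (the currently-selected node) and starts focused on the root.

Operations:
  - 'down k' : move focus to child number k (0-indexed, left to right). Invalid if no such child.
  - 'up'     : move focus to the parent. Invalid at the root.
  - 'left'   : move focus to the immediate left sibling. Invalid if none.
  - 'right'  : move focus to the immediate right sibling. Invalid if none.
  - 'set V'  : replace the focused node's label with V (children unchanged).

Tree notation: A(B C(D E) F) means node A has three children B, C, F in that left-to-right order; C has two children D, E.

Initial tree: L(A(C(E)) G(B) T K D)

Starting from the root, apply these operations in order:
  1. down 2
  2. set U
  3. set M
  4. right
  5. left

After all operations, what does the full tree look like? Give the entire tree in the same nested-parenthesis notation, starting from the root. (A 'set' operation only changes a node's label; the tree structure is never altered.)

Step 1 (down 2): focus=T path=2 depth=1 children=[] left=['A', 'G'] right=['K', 'D'] parent=L
Step 2 (set U): focus=U path=2 depth=1 children=[] left=['A', 'G'] right=['K', 'D'] parent=L
Step 3 (set M): focus=M path=2 depth=1 children=[] left=['A', 'G'] right=['K', 'D'] parent=L
Step 4 (right): focus=K path=3 depth=1 children=[] left=['A', 'G', 'M'] right=['D'] parent=L
Step 5 (left): focus=M path=2 depth=1 children=[] left=['A', 'G'] right=['K', 'D'] parent=L

Answer: L(A(C(E)) G(B) M K D)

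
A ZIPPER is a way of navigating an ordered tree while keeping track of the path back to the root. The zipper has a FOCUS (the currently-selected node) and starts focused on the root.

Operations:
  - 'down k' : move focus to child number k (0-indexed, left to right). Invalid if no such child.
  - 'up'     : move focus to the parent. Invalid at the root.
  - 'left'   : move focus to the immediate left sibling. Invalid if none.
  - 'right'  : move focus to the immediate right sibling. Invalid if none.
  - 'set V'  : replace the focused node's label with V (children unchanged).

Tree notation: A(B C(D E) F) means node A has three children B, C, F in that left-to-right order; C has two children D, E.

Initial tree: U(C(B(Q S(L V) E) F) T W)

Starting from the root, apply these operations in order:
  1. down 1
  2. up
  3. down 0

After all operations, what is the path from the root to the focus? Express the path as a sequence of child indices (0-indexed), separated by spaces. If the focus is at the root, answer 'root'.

Step 1 (down 1): focus=T path=1 depth=1 children=[] left=['C'] right=['W'] parent=U
Step 2 (up): focus=U path=root depth=0 children=['C', 'T', 'W'] (at root)
Step 3 (down 0): focus=C path=0 depth=1 children=['B', 'F'] left=[] right=['T', 'W'] parent=U

Answer: 0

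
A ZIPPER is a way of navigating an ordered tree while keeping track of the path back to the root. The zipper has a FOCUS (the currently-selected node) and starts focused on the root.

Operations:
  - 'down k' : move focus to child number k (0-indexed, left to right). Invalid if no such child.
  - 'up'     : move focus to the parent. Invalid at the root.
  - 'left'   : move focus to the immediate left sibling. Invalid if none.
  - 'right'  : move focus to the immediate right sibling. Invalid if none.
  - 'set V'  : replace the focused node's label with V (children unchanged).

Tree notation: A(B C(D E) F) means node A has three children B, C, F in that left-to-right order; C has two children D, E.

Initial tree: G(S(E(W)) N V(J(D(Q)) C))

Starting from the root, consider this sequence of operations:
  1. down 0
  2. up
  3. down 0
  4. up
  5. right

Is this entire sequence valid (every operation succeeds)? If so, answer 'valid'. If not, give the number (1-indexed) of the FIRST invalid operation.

Step 1 (down 0): focus=S path=0 depth=1 children=['E'] left=[] right=['N', 'V'] parent=G
Step 2 (up): focus=G path=root depth=0 children=['S', 'N', 'V'] (at root)
Step 3 (down 0): focus=S path=0 depth=1 children=['E'] left=[] right=['N', 'V'] parent=G
Step 4 (up): focus=G path=root depth=0 children=['S', 'N', 'V'] (at root)
Step 5 (right): INVALID

Answer: 5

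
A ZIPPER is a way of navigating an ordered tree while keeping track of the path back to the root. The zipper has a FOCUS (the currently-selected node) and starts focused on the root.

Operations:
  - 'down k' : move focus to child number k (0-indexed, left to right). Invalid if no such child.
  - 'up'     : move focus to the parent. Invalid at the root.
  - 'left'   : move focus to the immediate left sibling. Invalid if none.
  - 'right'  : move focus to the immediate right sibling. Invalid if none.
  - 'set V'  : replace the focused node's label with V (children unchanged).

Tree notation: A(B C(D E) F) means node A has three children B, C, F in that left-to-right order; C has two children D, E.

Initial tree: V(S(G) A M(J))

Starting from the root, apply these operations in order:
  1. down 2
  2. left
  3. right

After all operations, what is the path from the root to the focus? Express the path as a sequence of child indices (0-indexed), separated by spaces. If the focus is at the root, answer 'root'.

Step 1 (down 2): focus=M path=2 depth=1 children=['J'] left=['S', 'A'] right=[] parent=V
Step 2 (left): focus=A path=1 depth=1 children=[] left=['S'] right=['M'] parent=V
Step 3 (right): focus=M path=2 depth=1 children=['J'] left=['S', 'A'] right=[] parent=V

Answer: 2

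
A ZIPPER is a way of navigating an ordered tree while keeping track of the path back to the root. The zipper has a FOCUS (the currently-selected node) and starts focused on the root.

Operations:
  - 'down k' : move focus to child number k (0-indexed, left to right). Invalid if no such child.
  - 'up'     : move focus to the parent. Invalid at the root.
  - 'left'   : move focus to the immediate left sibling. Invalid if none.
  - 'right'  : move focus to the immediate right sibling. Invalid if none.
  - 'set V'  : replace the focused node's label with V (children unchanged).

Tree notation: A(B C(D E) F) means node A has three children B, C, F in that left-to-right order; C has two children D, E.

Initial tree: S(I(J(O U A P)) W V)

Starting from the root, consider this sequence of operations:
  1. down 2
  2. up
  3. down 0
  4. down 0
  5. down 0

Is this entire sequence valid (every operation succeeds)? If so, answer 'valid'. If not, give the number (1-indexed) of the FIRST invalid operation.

Answer: valid

Derivation:
Step 1 (down 2): focus=V path=2 depth=1 children=[] left=['I', 'W'] right=[] parent=S
Step 2 (up): focus=S path=root depth=0 children=['I', 'W', 'V'] (at root)
Step 3 (down 0): focus=I path=0 depth=1 children=['J'] left=[] right=['W', 'V'] parent=S
Step 4 (down 0): focus=J path=0/0 depth=2 children=['O', 'U', 'A', 'P'] left=[] right=[] parent=I
Step 5 (down 0): focus=O path=0/0/0 depth=3 children=[] left=[] right=['U', 'A', 'P'] parent=J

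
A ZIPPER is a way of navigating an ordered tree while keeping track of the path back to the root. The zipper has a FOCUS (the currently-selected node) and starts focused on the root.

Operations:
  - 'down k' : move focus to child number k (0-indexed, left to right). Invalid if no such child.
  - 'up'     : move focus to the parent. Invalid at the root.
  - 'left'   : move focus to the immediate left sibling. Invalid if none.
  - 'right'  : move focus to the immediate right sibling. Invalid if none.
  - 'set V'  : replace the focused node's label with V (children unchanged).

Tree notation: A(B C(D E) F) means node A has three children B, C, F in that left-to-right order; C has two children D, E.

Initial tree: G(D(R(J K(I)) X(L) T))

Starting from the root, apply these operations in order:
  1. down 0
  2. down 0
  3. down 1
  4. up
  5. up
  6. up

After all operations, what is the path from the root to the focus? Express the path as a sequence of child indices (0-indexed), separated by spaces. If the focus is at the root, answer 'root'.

Step 1 (down 0): focus=D path=0 depth=1 children=['R', 'X', 'T'] left=[] right=[] parent=G
Step 2 (down 0): focus=R path=0/0 depth=2 children=['J', 'K'] left=[] right=['X', 'T'] parent=D
Step 3 (down 1): focus=K path=0/0/1 depth=3 children=['I'] left=['J'] right=[] parent=R
Step 4 (up): focus=R path=0/0 depth=2 children=['J', 'K'] left=[] right=['X', 'T'] parent=D
Step 5 (up): focus=D path=0 depth=1 children=['R', 'X', 'T'] left=[] right=[] parent=G
Step 6 (up): focus=G path=root depth=0 children=['D'] (at root)

Answer: root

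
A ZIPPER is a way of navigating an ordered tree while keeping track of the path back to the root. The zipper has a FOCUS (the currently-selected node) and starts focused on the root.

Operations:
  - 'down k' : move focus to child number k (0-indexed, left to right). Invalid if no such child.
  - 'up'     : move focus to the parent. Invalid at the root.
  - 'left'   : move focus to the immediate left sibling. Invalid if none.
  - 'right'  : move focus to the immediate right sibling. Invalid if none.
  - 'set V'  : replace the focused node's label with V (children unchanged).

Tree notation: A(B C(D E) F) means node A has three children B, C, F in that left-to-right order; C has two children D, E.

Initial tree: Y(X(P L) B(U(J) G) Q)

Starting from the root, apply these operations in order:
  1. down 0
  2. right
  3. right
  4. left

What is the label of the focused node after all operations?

Answer: B

Derivation:
Step 1 (down 0): focus=X path=0 depth=1 children=['P', 'L'] left=[] right=['B', 'Q'] parent=Y
Step 2 (right): focus=B path=1 depth=1 children=['U', 'G'] left=['X'] right=['Q'] parent=Y
Step 3 (right): focus=Q path=2 depth=1 children=[] left=['X', 'B'] right=[] parent=Y
Step 4 (left): focus=B path=1 depth=1 children=['U', 'G'] left=['X'] right=['Q'] parent=Y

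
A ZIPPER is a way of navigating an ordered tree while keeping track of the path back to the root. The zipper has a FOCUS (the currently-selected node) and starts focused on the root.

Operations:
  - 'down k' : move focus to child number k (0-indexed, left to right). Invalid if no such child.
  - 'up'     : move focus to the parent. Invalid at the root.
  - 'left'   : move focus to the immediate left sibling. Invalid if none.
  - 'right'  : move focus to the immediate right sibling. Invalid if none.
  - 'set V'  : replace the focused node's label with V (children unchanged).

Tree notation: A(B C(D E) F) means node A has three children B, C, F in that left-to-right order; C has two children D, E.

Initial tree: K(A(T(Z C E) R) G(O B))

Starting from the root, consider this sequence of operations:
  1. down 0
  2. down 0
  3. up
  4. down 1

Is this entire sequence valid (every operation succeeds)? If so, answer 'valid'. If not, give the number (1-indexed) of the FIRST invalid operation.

Answer: valid

Derivation:
Step 1 (down 0): focus=A path=0 depth=1 children=['T', 'R'] left=[] right=['G'] parent=K
Step 2 (down 0): focus=T path=0/0 depth=2 children=['Z', 'C', 'E'] left=[] right=['R'] parent=A
Step 3 (up): focus=A path=0 depth=1 children=['T', 'R'] left=[] right=['G'] parent=K
Step 4 (down 1): focus=R path=0/1 depth=2 children=[] left=['T'] right=[] parent=A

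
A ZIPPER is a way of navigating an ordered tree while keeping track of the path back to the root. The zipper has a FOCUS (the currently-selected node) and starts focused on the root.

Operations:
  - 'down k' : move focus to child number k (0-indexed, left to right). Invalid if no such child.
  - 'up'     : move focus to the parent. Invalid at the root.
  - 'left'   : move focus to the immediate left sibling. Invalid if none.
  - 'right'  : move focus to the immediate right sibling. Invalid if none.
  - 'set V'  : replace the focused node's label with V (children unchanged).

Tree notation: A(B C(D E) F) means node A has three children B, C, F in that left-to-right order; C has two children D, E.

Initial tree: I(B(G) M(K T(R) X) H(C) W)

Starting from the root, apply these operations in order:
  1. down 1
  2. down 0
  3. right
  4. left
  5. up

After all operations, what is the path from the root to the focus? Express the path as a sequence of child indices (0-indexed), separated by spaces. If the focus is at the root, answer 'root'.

Answer: 1

Derivation:
Step 1 (down 1): focus=M path=1 depth=1 children=['K', 'T', 'X'] left=['B'] right=['H', 'W'] parent=I
Step 2 (down 0): focus=K path=1/0 depth=2 children=[] left=[] right=['T', 'X'] parent=M
Step 3 (right): focus=T path=1/1 depth=2 children=['R'] left=['K'] right=['X'] parent=M
Step 4 (left): focus=K path=1/0 depth=2 children=[] left=[] right=['T', 'X'] parent=M
Step 5 (up): focus=M path=1 depth=1 children=['K', 'T', 'X'] left=['B'] right=['H', 'W'] parent=I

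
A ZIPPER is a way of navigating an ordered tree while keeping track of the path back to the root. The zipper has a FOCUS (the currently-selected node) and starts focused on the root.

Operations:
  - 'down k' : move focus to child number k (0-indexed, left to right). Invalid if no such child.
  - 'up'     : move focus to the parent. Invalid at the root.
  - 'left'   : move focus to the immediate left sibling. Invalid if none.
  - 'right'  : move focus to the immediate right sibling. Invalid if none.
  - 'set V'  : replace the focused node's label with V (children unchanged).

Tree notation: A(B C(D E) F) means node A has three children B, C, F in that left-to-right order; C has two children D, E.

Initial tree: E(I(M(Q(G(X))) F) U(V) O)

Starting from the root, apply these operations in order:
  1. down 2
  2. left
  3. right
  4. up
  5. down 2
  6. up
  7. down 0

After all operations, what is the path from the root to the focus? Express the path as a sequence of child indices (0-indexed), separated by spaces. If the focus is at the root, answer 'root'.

Step 1 (down 2): focus=O path=2 depth=1 children=[] left=['I', 'U'] right=[] parent=E
Step 2 (left): focus=U path=1 depth=1 children=['V'] left=['I'] right=['O'] parent=E
Step 3 (right): focus=O path=2 depth=1 children=[] left=['I', 'U'] right=[] parent=E
Step 4 (up): focus=E path=root depth=0 children=['I', 'U', 'O'] (at root)
Step 5 (down 2): focus=O path=2 depth=1 children=[] left=['I', 'U'] right=[] parent=E
Step 6 (up): focus=E path=root depth=0 children=['I', 'U', 'O'] (at root)
Step 7 (down 0): focus=I path=0 depth=1 children=['M', 'F'] left=[] right=['U', 'O'] parent=E

Answer: 0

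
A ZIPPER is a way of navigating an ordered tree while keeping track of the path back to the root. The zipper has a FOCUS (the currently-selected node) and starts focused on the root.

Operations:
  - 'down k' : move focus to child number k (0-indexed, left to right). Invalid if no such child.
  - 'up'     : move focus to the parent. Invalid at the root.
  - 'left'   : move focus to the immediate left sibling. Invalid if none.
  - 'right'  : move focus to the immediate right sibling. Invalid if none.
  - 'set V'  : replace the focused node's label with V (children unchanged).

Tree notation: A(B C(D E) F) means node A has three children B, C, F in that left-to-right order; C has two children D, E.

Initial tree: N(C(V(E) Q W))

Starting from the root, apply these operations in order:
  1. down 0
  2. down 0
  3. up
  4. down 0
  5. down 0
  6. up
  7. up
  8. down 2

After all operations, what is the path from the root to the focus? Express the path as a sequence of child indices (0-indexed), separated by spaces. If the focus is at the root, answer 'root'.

Step 1 (down 0): focus=C path=0 depth=1 children=['V', 'Q', 'W'] left=[] right=[] parent=N
Step 2 (down 0): focus=V path=0/0 depth=2 children=['E'] left=[] right=['Q', 'W'] parent=C
Step 3 (up): focus=C path=0 depth=1 children=['V', 'Q', 'W'] left=[] right=[] parent=N
Step 4 (down 0): focus=V path=0/0 depth=2 children=['E'] left=[] right=['Q', 'W'] parent=C
Step 5 (down 0): focus=E path=0/0/0 depth=3 children=[] left=[] right=[] parent=V
Step 6 (up): focus=V path=0/0 depth=2 children=['E'] left=[] right=['Q', 'W'] parent=C
Step 7 (up): focus=C path=0 depth=1 children=['V', 'Q', 'W'] left=[] right=[] parent=N
Step 8 (down 2): focus=W path=0/2 depth=2 children=[] left=['V', 'Q'] right=[] parent=C

Answer: 0 2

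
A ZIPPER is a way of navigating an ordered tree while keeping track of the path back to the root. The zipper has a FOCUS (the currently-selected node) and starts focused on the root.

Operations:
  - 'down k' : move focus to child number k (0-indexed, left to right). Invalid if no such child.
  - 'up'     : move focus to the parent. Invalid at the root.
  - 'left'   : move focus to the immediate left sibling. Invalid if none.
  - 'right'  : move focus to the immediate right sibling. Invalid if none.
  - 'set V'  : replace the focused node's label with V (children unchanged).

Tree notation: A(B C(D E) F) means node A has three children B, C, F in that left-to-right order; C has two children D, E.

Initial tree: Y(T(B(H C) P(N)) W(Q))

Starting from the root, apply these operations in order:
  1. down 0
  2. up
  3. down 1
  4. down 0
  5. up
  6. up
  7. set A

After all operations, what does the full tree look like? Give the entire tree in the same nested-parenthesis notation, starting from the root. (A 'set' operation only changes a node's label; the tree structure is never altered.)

Answer: A(T(B(H C) P(N)) W(Q))

Derivation:
Step 1 (down 0): focus=T path=0 depth=1 children=['B', 'P'] left=[] right=['W'] parent=Y
Step 2 (up): focus=Y path=root depth=0 children=['T', 'W'] (at root)
Step 3 (down 1): focus=W path=1 depth=1 children=['Q'] left=['T'] right=[] parent=Y
Step 4 (down 0): focus=Q path=1/0 depth=2 children=[] left=[] right=[] parent=W
Step 5 (up): focus=W path=1 depth=1 children=['Q'] left=['T'] right=[] parent=Y
Step 6 (up): focus=Y path=root depth=0 children=['T', 'W'] (at root)
Step 7 (set A): focus=A path=root depth=0 children=['T', 'W'] (at root)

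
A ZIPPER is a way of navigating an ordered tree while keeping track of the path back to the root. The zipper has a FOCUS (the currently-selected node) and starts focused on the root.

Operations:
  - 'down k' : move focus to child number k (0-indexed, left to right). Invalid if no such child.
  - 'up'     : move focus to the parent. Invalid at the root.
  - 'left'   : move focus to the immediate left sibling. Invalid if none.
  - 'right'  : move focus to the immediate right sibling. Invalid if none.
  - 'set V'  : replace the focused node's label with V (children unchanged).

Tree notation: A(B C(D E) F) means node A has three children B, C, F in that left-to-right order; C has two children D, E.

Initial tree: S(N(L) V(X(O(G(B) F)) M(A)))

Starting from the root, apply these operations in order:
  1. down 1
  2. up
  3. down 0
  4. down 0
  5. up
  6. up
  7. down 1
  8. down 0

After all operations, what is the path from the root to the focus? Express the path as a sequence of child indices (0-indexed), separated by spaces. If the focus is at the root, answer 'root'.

Answer: 1 0

Derivation:
Step 1 (down 1): focus=V path=1 depth=1 children=['X', 'M'] left=['N'] right=[] parent=S
Step 2 (up): focus=S path=root depth=0 children=['N', 'V'] (at root)
Step 3 (down 0): focus=N path=0 depth=1 children=['L'] left=[] right=['V'] parent=S
Step 4 (down 0): focus=L path=0/0 depth=2 children=[] left=[] right=[] parent=N
Step 5 (up): focus=N path=0 depth=1 children=['L'] left=[] right=['V'] parent=S
Step 6 (up): focus=S path=root depth=0 children=['N', 'V'] (at root)
Step 7 (down 1): focus=V path=1 depth=1 children=['X', 'M'] left=['N'] right=[] parent=S
Step 8 (down 0): focus=X path=1/0 depth=2 children=['O'] left=[] right=['M'] parent=V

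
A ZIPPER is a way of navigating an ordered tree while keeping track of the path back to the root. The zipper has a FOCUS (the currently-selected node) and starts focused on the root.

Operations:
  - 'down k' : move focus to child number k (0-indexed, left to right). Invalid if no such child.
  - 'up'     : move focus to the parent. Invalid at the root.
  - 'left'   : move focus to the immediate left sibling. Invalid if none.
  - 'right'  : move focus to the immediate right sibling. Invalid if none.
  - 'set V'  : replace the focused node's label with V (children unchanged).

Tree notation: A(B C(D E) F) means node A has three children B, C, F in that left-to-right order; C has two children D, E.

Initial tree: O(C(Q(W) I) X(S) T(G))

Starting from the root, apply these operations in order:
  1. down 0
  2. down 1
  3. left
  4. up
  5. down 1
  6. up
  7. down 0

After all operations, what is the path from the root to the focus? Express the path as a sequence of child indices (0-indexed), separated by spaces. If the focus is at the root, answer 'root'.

Answer: 0 0

Derivation:
Step 1 (down 0): focus=C path=0 depth=1 children=['Q', 'I'] left=[] right=['X', 'T'] parent=O
Step 2 (down 1): focus=I path=0/1 depth=2 children=[] left=['Q'] right=[] parent=C
Step 3 (left): focus=Q path=0/0 depth=2 children=['W'] left=[] right=['I'] parent=C
Step 4 (up): focus=C path=0 depth=1 children=['Q', 'I'] left=[] right=['X', 'T'] parent=O
Step 5 (down 1): focus=I path=0/1 depth=2 children=[] left=['Q'] right=[] parent=C
Step 6 (up): focus=C path=0 depth=1 children=['Q', 'I'] left=[] right=['X', 'T'] parent=O
Step 7 (down 0): focus=Q path=0/0 depth=2 children=['W'] left=[] right=['I'] parent=C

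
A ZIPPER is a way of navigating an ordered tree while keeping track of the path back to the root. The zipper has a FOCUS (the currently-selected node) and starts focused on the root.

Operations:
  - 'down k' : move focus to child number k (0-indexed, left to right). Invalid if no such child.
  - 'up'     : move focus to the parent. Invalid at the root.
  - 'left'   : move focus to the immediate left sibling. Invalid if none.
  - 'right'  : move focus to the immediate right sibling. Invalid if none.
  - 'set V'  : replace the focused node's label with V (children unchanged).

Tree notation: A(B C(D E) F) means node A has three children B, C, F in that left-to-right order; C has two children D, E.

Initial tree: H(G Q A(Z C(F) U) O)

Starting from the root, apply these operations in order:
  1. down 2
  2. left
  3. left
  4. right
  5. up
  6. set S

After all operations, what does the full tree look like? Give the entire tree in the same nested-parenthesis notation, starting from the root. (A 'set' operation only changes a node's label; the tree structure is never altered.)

Answer: S(G Q A(Z C(F) U) O)

Derivation:
Step 1 (down 2): focus=A path=2 depth=1 children=['Z', 'C', 'U'] left=['G', 'Q'] right=['O'] parent=H
Step 2 (left): focus=Q path=1 depth=1 children=[] left=['G'] right=['A', 'O'] parent=H
Step 3 (left): focus=G path=0 depth=1 children=[] left=[] right=['Q', 'A', 'O'] parent=H
Step 4 (right): focus=Q path=1 depth=1 children=[] left=['G'] right=['A', 'O'] parent=H
Step 5 (up): focus=H path=root depth=0 children=['G', 'Q', 'A', 'O'] (at root)
Step 6 (set S): focus=S path=root depth=0 children=['G', 'Q', 'A', 'O'] (at root)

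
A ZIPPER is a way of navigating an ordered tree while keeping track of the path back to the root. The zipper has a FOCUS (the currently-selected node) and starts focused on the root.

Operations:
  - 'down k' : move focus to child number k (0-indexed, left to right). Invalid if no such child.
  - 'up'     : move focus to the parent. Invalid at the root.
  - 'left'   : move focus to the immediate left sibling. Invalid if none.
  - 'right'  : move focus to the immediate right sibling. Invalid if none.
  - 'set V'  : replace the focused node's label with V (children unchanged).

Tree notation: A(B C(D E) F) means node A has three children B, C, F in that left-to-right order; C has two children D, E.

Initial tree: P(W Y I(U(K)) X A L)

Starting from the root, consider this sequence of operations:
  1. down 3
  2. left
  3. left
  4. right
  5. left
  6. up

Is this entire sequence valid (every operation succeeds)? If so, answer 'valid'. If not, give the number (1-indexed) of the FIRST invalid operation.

Step 1 (down 3): focus=X path=3 depth=1 children=[] left=['W', 'Y', 'I'] right=['A', 'L'] parent=P
Step 2 (left): focus=I path=2 depth=1 children=['U'] left=['W', 'Y'] right=['X', 'A', 'L'] parent=P
Step 3 (left): focus=Y path=1 depth=1 children=[] left=['W'] right=['I', 'X', 'A', 'L'] parent=P
Step 4 (right): focus=I path=2 depth=1 children=['U'] left=['W', 'Y'] right=['X', 'A', 'L'] parent=P
Step 5 (left): focus=Y path=1 depth=1 children=[] left=['W'] right=['I', 'X', 'A', 'L'] parent=P
Step 6 (up): focus=P path=root depth=0 children=['W', 'Y', 'I', 'X', 'A', 'L'] (at root)

Answer: valid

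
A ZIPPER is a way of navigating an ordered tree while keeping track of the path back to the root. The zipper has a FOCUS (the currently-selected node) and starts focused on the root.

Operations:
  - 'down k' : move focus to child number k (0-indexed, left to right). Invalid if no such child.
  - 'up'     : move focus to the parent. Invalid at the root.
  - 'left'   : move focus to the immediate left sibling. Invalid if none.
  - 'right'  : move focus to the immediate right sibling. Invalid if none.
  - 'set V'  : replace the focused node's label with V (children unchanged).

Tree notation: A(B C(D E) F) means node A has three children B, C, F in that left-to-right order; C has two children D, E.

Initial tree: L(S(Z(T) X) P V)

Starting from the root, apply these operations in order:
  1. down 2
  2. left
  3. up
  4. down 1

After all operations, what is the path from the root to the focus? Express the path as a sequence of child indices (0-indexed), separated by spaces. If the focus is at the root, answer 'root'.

Step 1 (down 2): focus=V path=2 depth=1 children=[] left=['S', 'P'] right=[] parent=L
Step 2 (left): focus=P path=1 depth=1 children=[] left=['S'] right=['V'] parent=L
Step 3 (up): focus=L path=root depth=0 children=['S', 'P', 'V'] (at root)
Step 4 (down 1): focus=P path=1 depth=1 children=[] left=['S'] right=['V'] parent=L

Answer: 1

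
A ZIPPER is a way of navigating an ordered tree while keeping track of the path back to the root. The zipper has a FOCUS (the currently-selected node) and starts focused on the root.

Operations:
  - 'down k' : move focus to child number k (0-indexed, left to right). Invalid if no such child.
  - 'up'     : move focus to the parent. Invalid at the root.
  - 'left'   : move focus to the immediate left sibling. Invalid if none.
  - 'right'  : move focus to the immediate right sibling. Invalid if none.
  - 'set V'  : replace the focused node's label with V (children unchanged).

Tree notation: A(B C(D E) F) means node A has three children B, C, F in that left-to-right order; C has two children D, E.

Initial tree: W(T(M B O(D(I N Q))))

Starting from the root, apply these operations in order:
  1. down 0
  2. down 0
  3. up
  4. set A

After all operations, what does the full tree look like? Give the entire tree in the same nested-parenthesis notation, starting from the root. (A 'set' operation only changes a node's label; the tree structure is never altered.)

Answer: W(A(M B O(D(I N Q))))

Derivation:
Step 1 (down 0): focus=T path=0 depth=1 children=['M', 'B', 'O'] left=[] right=[] parent=W
Step 2 (down 0): focus=M path=0/0 depth=2 children=[] left=[] right=['B', 'O'] parent=T
Step 3 (up): focus=T path=0 depth=1 children=['M', 'B', 'O'] left=[] right=[] parent=W
Step 4 (set A): focus=A path=0 depth=1 children=['M', 'B', 'O'] left=[] right=[] parent=W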